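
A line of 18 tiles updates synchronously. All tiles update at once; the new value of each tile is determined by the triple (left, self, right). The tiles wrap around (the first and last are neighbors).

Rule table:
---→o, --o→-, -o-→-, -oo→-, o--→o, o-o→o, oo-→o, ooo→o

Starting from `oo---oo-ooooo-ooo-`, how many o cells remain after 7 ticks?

13

-ooo--oo-ooooo-ooo
o-ooo--oo-ooooo-oo
oo-ooo--oo-ooooo-o
ooo-ooo--oo-ooooo-
-ooo-ooo--oo-ooooo
o-ooo-ooo--oo-oooo
oo-ooo-ooo--oo-ooo
count of o: 13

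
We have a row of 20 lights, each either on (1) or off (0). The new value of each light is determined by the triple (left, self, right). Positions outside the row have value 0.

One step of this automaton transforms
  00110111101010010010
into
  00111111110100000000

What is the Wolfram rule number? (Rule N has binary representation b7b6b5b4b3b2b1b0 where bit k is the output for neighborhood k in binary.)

position 6: 111 → 1  (bit 7 = 1)
position 3: 110 → 1  (bit 6 = 1)
position 4: 101 → 1  (bit 5 = 1)
position 13: 100 → 0  (bit 4 = 0)
position 2: 011 → 1  (bit 3 = 1)
position 10: 010 → 0  (bit 2 = 0)
position 1: 001 → 0  (bit 1 = 0)
position 0: 000 → 0  (bit 0 = 0)
bits b7..b0 = 11101000 = 232

232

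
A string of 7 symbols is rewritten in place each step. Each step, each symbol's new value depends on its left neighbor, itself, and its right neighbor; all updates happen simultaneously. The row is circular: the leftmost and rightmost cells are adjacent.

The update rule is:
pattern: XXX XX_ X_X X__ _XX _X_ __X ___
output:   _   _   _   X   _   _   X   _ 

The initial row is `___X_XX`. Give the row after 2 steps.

X_X____
___X__X

___X__X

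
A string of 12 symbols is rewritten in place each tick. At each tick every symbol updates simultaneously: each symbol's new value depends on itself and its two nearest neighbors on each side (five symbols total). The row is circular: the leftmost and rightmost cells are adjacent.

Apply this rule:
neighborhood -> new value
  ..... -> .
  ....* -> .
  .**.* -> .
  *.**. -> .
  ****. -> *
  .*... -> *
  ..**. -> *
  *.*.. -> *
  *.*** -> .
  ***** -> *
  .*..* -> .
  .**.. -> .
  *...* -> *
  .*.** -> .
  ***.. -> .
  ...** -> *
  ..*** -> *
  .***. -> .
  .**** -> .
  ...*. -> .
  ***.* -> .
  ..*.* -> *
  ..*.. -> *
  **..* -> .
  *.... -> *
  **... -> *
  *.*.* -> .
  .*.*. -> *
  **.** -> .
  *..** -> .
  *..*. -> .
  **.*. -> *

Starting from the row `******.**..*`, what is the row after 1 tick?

.****......*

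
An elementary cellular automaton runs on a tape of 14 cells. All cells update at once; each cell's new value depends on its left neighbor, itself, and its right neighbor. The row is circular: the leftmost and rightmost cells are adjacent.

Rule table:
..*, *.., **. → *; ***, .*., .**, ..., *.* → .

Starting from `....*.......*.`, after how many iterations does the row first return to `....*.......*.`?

...*.*.....*.*
*.*...*...*...
...*.*.*.*.*.*
*.*...........
...*.........*
*.*.*.......*.
.....*.....*..
....*.*...*.*.
...*...*.*...*
*.*.*.*...*.*.
.......*.*....
......*...*...
.....*.*.*.*..
....*.......*.

14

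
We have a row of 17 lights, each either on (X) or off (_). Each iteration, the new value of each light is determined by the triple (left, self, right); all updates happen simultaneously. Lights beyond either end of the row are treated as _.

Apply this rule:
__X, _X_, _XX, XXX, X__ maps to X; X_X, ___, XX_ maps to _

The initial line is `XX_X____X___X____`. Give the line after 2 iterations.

XXXX_XXXX__XX_X__

X__XX__XXX_XXX___
XXXX_XXXX__XX_X__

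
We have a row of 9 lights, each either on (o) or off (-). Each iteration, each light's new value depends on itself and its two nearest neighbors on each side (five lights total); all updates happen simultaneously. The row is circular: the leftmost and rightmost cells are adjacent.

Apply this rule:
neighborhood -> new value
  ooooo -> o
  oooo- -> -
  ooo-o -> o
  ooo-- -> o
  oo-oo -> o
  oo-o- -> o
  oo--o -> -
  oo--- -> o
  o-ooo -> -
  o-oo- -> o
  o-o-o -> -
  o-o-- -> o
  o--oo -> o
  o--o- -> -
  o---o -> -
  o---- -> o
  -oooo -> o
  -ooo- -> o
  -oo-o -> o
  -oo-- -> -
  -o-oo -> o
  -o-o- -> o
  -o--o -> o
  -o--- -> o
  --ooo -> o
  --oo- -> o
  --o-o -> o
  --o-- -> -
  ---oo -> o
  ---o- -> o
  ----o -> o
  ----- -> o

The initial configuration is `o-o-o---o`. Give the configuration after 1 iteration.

oo-ooo-oo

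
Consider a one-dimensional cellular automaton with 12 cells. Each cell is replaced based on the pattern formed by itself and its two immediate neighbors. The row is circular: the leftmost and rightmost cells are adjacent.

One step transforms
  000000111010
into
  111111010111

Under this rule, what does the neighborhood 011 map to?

At position 6 the neighborhood is 011; the next row has 0 there.

0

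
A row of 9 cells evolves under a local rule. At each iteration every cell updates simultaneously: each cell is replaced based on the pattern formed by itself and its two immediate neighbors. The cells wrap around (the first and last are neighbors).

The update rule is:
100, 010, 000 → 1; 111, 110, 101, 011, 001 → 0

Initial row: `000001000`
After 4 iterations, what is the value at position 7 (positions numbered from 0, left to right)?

111101111
000000000
111111111
000000000
position 7 holds 0

0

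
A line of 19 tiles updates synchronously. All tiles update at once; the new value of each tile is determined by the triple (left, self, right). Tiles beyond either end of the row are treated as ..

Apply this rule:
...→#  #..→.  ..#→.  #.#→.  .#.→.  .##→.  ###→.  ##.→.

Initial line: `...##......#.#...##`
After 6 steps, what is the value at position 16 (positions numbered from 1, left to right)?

.

##....####.....#...
...##......###...##
##....####.....#...  (repeats step 1; period 2)
step 6: ...##......###...##
position 16 holds .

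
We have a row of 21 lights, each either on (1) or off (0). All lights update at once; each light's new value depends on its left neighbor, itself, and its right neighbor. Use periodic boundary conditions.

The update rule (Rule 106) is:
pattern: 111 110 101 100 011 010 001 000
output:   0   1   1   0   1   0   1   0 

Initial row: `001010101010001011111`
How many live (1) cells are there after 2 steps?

010101010100010110001
101010101000101110010
count of 1: 10

10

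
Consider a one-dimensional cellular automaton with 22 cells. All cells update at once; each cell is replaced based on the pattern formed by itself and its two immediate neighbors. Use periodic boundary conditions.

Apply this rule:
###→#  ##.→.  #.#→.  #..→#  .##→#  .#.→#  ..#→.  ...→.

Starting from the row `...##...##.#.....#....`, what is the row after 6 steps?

step 1: ...#.#..#..##....##...
step 2: ...#.##.##.#.#...#.#..
step 3: ...#.#..#..#.##..#.##.
step 4: ...#.##.##.#.#.#.#.#.#
step 5: #..#.#..#..#.#.#.#.#.#
step 6: .#.#.##.##.#.#.#.#.#.#

.#.#.##.##.#.#.#.#.#.#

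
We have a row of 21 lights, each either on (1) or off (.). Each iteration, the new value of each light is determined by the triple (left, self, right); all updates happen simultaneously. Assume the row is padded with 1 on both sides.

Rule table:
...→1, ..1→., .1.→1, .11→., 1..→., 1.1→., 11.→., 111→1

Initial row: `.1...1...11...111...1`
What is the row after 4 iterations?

.1.1.1.1....1..1..1..
.1.1.1.1.11.1..1..1..
.1.1.1.1....1..1..1..  (repeats iteration 1; period 2)
iteration 4: .1.1.1.1.11.1..1..1..

.1.1.1.1.11.1..1..1..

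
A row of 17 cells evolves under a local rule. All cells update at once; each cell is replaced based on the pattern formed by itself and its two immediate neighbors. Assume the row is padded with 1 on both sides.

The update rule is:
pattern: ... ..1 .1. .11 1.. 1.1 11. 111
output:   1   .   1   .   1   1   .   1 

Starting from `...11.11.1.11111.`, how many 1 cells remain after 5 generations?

11...1..111.111.1
1.11.11..1.1.1.1.
.1..1..1.11111111
111.11.11.1111111
11.1..1..1.111111
count of 1: 11

11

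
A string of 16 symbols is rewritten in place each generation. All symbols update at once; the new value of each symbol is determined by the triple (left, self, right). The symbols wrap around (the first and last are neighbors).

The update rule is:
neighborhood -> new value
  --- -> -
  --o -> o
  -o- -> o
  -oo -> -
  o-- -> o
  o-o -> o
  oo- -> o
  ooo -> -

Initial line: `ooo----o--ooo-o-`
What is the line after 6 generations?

-ooo-oo--o-oo--o

--oo--oooo--oooo
oo-ooo---ooo---o
-oo--oo-o--oo-o-
o-ooo-ooooo-oooo
oo--oo----oo----
-ooo-oo--o-oo--o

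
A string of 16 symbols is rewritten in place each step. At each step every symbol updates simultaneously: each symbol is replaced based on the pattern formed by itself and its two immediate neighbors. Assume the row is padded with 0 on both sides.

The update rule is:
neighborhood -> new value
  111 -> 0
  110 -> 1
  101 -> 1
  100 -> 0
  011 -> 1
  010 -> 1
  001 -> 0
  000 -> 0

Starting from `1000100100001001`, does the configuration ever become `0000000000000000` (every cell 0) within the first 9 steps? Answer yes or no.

no

step 1: 1000100100001001  (fixed point — unchanged through step 9)
step 9 is 1000100100001001, still not uniform 0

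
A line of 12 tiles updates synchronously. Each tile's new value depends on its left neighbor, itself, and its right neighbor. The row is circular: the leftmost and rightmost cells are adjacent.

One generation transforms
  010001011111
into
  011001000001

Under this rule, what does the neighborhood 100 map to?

At position 2 the neighborhood is 100; the next row has 1 there.

1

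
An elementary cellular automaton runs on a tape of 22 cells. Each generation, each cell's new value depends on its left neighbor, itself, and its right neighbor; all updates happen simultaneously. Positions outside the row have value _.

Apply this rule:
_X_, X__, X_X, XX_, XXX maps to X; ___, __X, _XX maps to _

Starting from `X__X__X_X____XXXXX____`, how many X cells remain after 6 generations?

11

XX_XX_XXXX____XXXXX___
_XX_XX_XXXX____XXXXX__
__XX_XX_XXXX____XXXXX_
___XX_XX_XXXX____XXXXX
____XX_XX_XXXX____XXXX
_____XX_XX_XXXX____XXX
count of X: 11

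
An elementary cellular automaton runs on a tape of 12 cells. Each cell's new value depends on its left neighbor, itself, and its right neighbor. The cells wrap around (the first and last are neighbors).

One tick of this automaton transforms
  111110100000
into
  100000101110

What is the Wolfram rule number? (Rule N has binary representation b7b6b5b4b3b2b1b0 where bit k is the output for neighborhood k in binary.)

13

position 1: 111 → 0  (bit 7 = 0)
position 4: 110 → 0  (bit 6 = 0)
position 5: 101 → 0  (bit 5 = 0)
position 7: 100 → 0  (bit 4 = 0)
position 0: 011 → 1  (bit 3 = 1)
position 6: 010 → 1  (bit 2 = 1)
position 11: 001 → 0  (bit 1 = 0)
position 8: 000 → 1  (bit 0 = 1)
bits b7..b0 = 00001101 = 13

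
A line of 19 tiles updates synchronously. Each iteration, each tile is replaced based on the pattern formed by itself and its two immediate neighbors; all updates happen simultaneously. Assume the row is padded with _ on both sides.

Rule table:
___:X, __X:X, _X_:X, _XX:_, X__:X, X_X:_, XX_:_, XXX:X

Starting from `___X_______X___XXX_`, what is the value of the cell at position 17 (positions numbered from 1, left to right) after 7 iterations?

XXXXXXXXXXXXXXX_X_X
_XXXXXXXXXXXXX__X_X
X_XXXXXXXXXXX_XXX_X
X__XXXXXXXXX___X__X
XXX_XXXXXXX_XXXXXXX
_X___XXXXX___XXXXX_
XXXXX_XXX_XXX_XXX_X
position 17 holds X

X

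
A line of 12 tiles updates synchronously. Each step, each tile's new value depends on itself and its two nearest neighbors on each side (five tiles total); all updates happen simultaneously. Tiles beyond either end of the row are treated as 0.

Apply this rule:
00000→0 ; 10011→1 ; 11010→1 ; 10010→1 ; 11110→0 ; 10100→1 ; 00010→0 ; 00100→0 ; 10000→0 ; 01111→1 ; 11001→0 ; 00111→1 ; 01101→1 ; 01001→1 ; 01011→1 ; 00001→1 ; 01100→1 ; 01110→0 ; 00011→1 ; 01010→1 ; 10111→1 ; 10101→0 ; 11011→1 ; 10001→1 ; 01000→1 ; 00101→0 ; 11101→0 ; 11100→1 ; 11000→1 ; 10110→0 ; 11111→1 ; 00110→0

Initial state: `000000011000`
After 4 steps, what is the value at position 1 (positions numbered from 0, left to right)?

0

step 1: 000001101100
step 2: 000110110110
step 3: 011011011011
step 4: 101101101101
position 1 holds 0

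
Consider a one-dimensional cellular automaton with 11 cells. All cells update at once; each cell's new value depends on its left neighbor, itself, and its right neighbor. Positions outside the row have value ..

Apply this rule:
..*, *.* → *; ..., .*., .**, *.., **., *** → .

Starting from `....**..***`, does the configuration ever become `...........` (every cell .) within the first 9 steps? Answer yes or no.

step 1: ...*...*...
step 2: ..*...*....
step 3: .*...*.....
step 4: *...*......
step 5: ...*.......
step 6: ..*........
step 7: .*.........
step 8: *..........
step 9: ...........
all cells are . at step 9

yes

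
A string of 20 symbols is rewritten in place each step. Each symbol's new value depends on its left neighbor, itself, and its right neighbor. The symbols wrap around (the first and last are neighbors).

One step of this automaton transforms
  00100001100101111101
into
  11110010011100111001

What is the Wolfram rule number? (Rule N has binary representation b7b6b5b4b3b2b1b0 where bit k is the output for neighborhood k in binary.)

150

position 14: 111 → 1  (bit 7 = 1)
position 8: 110 → 0  (bit 6 = 0)
position 12: 101 → 0  (bit 5 = 0)
position 0: 100 → 1  (bit 4 = 1)
position 7: 011 → 0  (bit 3 = 0)
position 2: 010 → 1  (bit 2 = 1)
position 1: 001 → 1  (bit 1 = 1)
position 4: 000 → 0  (bit 0 = 0)
bits b7..b0 = 10010110 = 150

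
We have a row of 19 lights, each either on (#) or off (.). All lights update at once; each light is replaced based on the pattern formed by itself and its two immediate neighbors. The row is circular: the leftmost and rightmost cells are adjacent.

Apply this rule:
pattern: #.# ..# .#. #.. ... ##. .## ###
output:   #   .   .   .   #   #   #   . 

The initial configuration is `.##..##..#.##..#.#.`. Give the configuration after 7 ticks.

tick 1: .##..##...###...#..
tick 2: .##..##.#.#.#.#...#
tick 3: ###..###.#.#.#..#..
tick 4: #.#..#.##.#.#......
tick 5: .#....####.#..####.
tick 6: ...##.#..##...#..#.
tick 7: ##.###...##.#......

##.###...##.#......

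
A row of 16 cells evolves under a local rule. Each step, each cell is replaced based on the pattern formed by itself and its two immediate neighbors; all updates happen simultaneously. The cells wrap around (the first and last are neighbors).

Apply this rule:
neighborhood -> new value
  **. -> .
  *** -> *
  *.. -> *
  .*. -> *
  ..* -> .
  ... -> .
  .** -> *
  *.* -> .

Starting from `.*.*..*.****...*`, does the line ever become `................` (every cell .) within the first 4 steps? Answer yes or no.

.*.**.*.***.*..*
.*.*..*.**..**.*
.*.**.*.*.*.*..*
.*.*..*.*.*.**.*
step 4 is .*.*..*.*.*.**.*, still not uniform .

no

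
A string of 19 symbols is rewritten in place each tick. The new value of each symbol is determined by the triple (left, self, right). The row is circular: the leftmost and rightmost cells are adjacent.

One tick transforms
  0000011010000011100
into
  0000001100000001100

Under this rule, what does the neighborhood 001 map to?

0

At position 4 the neighborhood is 001; the next row has 0 there.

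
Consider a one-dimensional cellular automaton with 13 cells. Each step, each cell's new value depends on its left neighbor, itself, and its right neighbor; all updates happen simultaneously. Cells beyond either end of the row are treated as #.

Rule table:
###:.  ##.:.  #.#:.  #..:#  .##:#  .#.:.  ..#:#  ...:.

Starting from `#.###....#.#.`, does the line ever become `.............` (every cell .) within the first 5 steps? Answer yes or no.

no

step 1: ..#..#..#....
step 2: ##.##.##.#..#
step 3: ...#..#...###
step 4: #.#.##.#.##..
step 5: ....#....#.##
step 5 is ....#....#.##, still not uniform .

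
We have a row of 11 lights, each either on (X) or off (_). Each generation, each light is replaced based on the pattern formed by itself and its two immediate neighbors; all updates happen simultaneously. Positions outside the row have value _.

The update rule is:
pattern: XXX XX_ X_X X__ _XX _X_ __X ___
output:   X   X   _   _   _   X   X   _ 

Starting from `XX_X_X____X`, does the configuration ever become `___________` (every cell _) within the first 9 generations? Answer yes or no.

_X_X_X___XX
XX_X_X__X_X
_X_X_X_XX_X
XX_X_X__X_X  (repeats generation 2; period 2)
generation 9: _X_X_X_XX_X
generation 9 is _X_X_X_XX_X, still not uniform _

no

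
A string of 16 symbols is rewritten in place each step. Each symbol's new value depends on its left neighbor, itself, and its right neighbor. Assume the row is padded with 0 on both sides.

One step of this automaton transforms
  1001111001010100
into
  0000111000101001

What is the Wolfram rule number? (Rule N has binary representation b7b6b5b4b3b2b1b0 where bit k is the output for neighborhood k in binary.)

225

position 4: 111 → 1  (bit 7 = 1)
position 6: 110 → 1  (bit 6 = 1)
position 10: 101 → 1  (bit 5 = 1)
position 1: 100 → 0  (bit 4 = 0)
position 3: 011 → 0  (bit 3 = 0)
position 0: 010 → 0  (bit 2 = 0)
position 2: 001 → 0  (bit 1 = 0)
position 15: 000 → 1  (bit 0 = 1)
bits b7..b0 = 11100001 = 225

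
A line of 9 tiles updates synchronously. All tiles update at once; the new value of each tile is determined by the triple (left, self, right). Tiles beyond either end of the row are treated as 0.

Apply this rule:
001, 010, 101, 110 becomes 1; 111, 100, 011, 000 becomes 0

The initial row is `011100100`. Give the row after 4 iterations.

010100100

100101100
101110100
110011100
010100100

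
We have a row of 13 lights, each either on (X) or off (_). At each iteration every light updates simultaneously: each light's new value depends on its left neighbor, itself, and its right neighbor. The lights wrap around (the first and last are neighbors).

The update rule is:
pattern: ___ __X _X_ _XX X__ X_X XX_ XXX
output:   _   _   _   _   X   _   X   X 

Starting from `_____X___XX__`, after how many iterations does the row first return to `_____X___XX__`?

13

______X___XX_
_______X___XX
X_______X___X
XX_______X___
_XX_______X__
__XX_______X_
___XX_______X
X___XX_______
_X___XX______
__X___XX_____
___X___XX____
____X___XX___
_____X___XX__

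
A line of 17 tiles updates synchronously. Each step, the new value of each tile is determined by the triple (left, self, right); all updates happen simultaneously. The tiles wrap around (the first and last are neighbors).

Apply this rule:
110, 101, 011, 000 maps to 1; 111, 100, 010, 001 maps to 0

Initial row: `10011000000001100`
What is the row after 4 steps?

11010001111000101

00011011111101100
11011110000111101
01110010110100111
11010001111000101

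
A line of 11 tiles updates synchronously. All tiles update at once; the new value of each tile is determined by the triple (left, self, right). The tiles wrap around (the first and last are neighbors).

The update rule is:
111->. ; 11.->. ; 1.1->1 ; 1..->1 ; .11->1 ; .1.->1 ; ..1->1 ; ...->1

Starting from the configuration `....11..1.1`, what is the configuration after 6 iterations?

.......11..

11111.11111
.....11....
111111.1111
......11...
1111111.111
.......11..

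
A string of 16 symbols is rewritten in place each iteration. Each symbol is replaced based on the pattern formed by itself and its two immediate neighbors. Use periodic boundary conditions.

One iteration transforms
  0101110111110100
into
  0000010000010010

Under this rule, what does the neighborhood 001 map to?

0

At position 0 the neighborhood is 001; the next row has 0 there.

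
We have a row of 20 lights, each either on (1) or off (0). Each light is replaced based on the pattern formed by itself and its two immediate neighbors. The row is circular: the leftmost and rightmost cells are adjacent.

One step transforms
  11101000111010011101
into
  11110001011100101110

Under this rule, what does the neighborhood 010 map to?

At position 4 the neighborhood is 010; the next row has 0 there.

0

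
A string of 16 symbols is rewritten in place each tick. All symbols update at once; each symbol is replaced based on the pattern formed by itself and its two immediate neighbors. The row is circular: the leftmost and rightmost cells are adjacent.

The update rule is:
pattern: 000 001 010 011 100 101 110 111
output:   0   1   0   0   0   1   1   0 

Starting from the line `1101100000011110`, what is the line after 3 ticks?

1101000010001010

0110100000100011
1011000001000101
1101000010001010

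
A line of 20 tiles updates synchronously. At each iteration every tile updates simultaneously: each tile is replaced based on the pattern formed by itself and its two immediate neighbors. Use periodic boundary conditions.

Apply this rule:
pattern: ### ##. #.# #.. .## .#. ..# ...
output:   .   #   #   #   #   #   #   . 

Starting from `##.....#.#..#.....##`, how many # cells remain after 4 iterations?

.##...########...##.
####.##......##.####
...#####....#####...
..##...##..##...##..
count of #: 8

8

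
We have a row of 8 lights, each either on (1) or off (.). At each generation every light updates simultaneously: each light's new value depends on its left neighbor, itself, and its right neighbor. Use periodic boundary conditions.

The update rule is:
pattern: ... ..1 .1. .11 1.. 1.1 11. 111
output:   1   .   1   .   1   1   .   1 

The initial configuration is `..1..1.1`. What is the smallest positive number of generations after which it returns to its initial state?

8

generation 1: 1.11.111
generation 2: .1..1.11
generation 3: 111.11..
generation 4: .1.1..1.
generation 5: .1111.11
generation 6: 1.11.1..
generation 7: 11..111.
generation 8: ..1..1.1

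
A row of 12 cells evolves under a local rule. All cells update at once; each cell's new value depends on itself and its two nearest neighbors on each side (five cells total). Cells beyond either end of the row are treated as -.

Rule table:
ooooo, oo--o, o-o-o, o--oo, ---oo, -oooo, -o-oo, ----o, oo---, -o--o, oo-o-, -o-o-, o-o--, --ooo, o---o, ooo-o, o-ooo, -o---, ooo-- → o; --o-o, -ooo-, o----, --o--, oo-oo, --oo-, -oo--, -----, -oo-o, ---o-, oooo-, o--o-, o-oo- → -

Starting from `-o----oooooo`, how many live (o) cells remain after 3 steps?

8

step 1: --o-oooooo-o
step 2: o--ooooo-ooo
step 3: -ooooo-o-o-o
count of o: 8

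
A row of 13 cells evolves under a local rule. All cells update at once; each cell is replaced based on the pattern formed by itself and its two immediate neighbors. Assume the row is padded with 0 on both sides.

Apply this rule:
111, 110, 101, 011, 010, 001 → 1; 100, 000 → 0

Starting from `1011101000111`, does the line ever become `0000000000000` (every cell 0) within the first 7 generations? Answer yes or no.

generation 1: 1111111001111
generation 2: 1111111011111
generation 3: 1111111111111
generation 4: 1111111111111  (fixed point — unchanged through generation 7)
generation 7 is 1111111111111, still not uniform 0

no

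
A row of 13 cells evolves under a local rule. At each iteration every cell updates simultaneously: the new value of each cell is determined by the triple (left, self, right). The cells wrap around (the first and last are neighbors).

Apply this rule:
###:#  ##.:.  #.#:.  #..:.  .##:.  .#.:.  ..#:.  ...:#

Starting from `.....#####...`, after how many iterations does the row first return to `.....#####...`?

14

####..###..##
###....#....#
##..##...##..
.......#.....
######...####
#####..#..###
####.......##
###..#####..#
##....###....
...##..#..##.
##...........
...#########.
##..#######..
.....#####...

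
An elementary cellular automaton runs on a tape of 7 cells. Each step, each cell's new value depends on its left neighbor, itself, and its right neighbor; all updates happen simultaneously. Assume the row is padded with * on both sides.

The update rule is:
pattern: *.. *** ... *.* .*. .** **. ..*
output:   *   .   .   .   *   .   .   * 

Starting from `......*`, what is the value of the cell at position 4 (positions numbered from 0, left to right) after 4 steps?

*....*.
.*..**.
.***...
....*.*
position 4 holds *

*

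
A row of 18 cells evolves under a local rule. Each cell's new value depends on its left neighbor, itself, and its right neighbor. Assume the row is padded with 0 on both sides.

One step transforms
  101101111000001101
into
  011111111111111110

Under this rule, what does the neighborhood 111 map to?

At position 6 the neighborhood is 111; the next row has 1 there.

1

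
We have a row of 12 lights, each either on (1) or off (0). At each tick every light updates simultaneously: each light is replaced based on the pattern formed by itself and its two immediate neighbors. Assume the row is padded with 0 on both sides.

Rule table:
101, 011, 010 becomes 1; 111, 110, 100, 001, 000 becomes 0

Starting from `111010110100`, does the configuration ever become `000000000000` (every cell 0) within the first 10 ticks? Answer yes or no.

tick 1: 100111101100
tick 2: 100100011000
tick 3: 100100010000
tick 4: 100100010000  (fixed point — unchanged through tick 10)
tick 10 is 100100010000, still not uniform 0

no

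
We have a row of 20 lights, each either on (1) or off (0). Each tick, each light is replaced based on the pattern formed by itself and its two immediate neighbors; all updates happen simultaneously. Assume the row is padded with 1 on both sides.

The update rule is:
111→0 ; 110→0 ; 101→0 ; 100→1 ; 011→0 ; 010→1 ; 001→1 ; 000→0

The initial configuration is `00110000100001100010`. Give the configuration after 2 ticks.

00111110001111110000

11001001110010010110
00111110001111110000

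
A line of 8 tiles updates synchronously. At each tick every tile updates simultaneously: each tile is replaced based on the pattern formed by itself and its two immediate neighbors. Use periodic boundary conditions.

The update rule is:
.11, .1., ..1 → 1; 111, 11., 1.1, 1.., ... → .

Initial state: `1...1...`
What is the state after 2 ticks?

..11..11

1..11..1
..11..11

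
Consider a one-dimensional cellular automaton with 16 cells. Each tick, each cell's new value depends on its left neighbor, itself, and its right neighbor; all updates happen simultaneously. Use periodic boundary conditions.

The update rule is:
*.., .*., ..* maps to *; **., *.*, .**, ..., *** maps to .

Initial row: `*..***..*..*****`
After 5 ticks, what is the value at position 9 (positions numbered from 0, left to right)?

*

.**...*****.....
*..*.*.....*....
****.**...***..*
.......*.*...**.
......**.**.*..*
position 9 holds *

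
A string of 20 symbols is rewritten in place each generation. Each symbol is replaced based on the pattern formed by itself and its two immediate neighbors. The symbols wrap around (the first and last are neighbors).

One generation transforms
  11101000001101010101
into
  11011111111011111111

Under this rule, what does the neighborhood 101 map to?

1

At position 3 the neighborhood is 101; the next row has 1 there.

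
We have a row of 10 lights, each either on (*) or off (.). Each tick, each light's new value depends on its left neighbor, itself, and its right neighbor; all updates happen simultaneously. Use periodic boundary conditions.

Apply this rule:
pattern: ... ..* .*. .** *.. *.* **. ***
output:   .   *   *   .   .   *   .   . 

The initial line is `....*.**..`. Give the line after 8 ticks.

...***....
..*.......
.**.......
*.........
*........*
........*.
.......**.
......*...

......*...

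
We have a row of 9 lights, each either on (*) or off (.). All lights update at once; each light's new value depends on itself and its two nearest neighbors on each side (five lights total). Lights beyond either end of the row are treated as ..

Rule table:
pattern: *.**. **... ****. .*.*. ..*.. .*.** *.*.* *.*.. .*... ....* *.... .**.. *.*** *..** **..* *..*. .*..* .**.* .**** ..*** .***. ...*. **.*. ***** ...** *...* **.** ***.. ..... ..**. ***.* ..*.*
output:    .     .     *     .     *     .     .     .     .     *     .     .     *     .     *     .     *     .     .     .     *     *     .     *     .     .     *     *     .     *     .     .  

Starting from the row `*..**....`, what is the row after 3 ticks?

**.*.....
*........
*........

*........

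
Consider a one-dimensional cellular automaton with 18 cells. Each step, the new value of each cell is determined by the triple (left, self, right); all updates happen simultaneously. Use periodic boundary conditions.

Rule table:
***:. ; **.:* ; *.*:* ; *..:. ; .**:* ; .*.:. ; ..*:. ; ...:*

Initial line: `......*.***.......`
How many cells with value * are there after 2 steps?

6

*****..**.*.******
....*..***.**.....
count of *: 6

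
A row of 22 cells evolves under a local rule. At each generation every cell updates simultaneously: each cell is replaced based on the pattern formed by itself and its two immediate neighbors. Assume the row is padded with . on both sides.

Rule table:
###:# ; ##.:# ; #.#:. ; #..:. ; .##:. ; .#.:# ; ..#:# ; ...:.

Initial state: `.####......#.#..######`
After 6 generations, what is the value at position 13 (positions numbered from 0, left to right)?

#.###.....##.#.#.#####
#..##....#.#.#.#..####
#.#.#...##.#.#.#.#.###
#.#.#..#.#.#.#.#.#..##
#.#.#.##.#.#.#.#.#.#.#
#.#.#..#.#.#.#.#.#.#.#
position 13 holds #

#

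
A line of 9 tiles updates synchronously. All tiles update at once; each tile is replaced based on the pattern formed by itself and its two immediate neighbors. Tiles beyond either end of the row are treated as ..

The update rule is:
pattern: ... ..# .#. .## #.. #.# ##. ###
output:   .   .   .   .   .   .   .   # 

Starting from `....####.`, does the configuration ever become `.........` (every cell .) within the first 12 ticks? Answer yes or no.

yes

.....##..
.........
all cells are . at tick 2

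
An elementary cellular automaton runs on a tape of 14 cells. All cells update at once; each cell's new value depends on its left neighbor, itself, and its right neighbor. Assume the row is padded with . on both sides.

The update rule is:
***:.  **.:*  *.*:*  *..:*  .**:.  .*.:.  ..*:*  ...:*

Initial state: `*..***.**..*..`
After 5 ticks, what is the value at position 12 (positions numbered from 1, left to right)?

*

tick 1: .**..**.***.**
tick 2: *.***.**..**.*
tick 3: .*..**.***.**.
tick 4: *.**.**..**.**
tick 5: .*.**.***.**.*
position 12 holds *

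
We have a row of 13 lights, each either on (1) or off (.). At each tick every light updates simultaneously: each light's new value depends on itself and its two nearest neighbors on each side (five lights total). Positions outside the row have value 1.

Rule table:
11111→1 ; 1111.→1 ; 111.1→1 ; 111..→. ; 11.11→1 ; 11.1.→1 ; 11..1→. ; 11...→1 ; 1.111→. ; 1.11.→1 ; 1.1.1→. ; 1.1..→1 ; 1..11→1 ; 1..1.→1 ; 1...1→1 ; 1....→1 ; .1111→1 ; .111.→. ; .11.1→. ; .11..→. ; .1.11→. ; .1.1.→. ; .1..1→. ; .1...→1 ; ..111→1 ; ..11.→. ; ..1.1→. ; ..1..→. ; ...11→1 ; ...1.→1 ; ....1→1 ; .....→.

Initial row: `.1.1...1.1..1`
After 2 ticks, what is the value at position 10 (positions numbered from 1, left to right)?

.

tick 1: 1..1111..1.11
tick 2: ..1111..1...1
position 10 holds .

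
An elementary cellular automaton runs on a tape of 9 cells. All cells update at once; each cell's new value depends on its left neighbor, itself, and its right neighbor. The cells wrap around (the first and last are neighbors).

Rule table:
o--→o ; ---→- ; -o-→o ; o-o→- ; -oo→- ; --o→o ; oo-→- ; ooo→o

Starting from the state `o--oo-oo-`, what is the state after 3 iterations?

-o-oo--oo

iteration 1: ooo------
iteration 2: -o-o----o
iteration 3: -o-oo--oo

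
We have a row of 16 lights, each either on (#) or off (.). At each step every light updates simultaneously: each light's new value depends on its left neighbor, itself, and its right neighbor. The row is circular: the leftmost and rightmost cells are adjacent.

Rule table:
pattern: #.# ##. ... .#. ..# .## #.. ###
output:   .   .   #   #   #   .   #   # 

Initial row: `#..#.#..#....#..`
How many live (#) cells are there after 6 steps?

####.###########
###...##########
##.###.#########
#...#...########
.#######.#######
..#####...#####.
count of #: 10

10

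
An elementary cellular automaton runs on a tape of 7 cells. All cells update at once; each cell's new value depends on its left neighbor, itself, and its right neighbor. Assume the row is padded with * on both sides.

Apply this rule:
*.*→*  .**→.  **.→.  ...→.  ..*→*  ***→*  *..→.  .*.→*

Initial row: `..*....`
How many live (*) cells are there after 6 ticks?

.**...*
*....*.
....***
...*.**
..***.*
.*.*.*.
count of *: 3

3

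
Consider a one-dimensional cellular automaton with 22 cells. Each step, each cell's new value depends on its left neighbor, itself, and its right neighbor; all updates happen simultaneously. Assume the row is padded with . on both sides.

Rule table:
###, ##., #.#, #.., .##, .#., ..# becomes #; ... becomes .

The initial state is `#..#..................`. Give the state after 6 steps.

step 1: #####.................
step 2: ######................
step 3: #######...............
step 4: ########..............
step 5: #########.............
step 6: ##########............

##########............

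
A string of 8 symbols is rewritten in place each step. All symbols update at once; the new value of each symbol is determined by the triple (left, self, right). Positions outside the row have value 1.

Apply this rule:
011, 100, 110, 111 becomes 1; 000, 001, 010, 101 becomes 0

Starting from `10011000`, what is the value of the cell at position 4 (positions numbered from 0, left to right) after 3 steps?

11011100
11011110
11011110
position 4 holds 1

1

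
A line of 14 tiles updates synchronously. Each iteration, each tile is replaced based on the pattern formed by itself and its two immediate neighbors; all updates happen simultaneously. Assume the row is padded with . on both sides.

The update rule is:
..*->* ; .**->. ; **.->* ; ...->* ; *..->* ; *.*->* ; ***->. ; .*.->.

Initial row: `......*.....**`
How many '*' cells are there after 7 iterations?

iteration 1: ******.*****.*
iteration 2: .....**....**.
iteration 3: *****.*****.**
iteration 4: ....**....**.*
iteration 5: ****.*****.**.
iteration 6: ...**....**.**
iteration 7: ***.*****.**.*
count of *: 11

11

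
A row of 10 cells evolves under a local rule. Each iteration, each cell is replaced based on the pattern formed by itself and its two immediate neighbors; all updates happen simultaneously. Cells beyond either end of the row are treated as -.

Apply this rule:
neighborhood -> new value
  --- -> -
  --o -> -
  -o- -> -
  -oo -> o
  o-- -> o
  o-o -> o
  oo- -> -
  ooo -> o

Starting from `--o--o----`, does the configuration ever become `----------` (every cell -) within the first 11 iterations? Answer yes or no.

yes

---o--o---
----o--o--
-----o--o-
------o--o
-------o--
--------o-
---------o
----------
all cells are - at iteration 8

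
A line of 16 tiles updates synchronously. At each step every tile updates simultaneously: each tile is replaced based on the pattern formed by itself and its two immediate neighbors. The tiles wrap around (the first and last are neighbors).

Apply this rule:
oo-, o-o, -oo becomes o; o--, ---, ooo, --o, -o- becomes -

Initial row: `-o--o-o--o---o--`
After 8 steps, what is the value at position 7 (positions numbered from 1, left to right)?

step 1: -----o----------
step 2: ----------------
step 3: ----------------  (fixed point — unchanged through step 8)
position 7 holds -

-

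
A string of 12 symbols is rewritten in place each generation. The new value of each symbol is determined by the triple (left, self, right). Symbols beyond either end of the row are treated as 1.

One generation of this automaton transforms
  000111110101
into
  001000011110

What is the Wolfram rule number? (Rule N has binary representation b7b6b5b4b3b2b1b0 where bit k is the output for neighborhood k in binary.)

102

position 4: 111 → 0  (bit 7 = 0)
position 7: 110 → 1  (bit 6 = 1)
position 8: 101 → 1  (bit 5 = 1)
position 0: 100 → 0  (bit 4 = 0)
position 3: 011 → 0  (bit 3 = 0)
position 9: 010 → 1  (bit 2 = 1)
position 2: 001 → 1  (bit 1 = 1)
position 1: 000 → 0  (bit 0 = 0)
bits b7..b0 = 01100110 = 102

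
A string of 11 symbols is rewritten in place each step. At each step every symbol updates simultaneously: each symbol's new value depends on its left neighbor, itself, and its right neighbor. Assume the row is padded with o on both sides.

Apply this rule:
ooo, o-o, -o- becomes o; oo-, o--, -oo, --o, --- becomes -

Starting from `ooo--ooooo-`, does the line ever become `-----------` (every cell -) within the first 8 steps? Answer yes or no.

step 1: oo----ooo-o
step 2: o------o-o-
step 3: -------oooo
step 4: --------ooo
step 5: ---------oo
step 6: ----------o
step 7: -----------
all cells are - at step 7

yes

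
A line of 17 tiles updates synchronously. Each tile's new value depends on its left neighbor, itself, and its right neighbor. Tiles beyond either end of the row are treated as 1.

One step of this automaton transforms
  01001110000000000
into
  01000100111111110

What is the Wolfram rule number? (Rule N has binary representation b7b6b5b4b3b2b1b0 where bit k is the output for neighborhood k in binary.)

position 5: 111 → 1  (bit 7 = 1)
position 6: 110 → 0  (bit 6 = 0)
position 0: 101 → 0  (bit 5 = 0)
position 2: 100 → 0  (bit 4 = 0)
position 4: 011 → 0  (bit 3 = 0)
position 1: 010 → 1  (bit 2 = 1)
position 3: 001 → 0  (bit 1 = 0)
position 8: 000 → 1  (bit 0 = 1)
bits b7..b0 = 10000101 = 133

133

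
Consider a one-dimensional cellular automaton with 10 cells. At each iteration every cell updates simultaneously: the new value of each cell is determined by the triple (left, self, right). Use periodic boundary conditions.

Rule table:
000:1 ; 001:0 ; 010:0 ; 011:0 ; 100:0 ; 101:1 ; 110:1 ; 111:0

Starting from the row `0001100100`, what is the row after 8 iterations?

1110010011

1100100001
0100001100
0001100101
0100100010
0000001000
1111100011
0000101000
1110010011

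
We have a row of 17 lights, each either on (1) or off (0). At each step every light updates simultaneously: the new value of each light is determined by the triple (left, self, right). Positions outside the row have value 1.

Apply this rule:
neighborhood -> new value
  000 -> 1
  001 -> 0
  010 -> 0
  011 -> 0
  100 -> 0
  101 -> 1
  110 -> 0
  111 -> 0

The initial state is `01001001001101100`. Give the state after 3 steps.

00000000000010001

10000000000010000
00111111111000110
00000000000010001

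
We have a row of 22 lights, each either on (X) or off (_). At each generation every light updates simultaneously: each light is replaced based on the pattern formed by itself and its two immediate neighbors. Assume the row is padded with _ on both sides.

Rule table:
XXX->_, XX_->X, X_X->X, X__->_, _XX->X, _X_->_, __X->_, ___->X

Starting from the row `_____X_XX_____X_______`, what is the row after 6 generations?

XXXX__XXX_XXX___XXXXXX
X__X__X_XXX_X_X_X____X
_______XX_XX_X_X__XX__
XXXXXX_XXXXXX_X___XX_X
X____XXX____XX__X_XXX_
__XX_X_X_XX_XX___XX_X_

__XX_X_X_XX_XX___XX_X_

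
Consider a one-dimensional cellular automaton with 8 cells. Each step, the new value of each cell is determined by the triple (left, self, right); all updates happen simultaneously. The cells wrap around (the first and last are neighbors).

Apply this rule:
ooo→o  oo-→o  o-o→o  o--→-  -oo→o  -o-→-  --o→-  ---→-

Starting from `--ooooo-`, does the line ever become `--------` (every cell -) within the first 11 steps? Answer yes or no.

--ooooo-  (fixed point — unchanged through step 11)
step 11 is --ooooo-, still not uniform -

no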